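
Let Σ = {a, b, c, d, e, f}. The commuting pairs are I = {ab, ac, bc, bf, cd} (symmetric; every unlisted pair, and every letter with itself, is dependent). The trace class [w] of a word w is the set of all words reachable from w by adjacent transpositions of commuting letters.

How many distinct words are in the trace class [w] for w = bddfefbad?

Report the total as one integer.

3

drop 0:b onto floor
drop 1:d onto {0:b}
drop 2:d onto {1:d}
drop 3:f onto {2:d}
drop 4:e onto {3:f}
drop 5:f onto {4:e}
drop 6:b onto {4:e}
drop 7:a onto {5:f}
drop 8:d onto {6:b, 7:a}
ground layer = {0:b}
drop-orders for the pieces not yet dropped (sum over which currently-grounded one goes next):
  1 to go: {8} 1
  2 to go: {6,8} 1  {7,8} 1
  3 to go: {5,7,8} 1  {6,7,8} 2
  4 to go: {5,6,7,8} 3
  5 to go: {4,5,6,7,8} 3
  6 to go: {3,4,5,6,7,8} 3
  7 to go: {2,3,4,5,6,7,8} 3
  if 0:b drops first: 3 orders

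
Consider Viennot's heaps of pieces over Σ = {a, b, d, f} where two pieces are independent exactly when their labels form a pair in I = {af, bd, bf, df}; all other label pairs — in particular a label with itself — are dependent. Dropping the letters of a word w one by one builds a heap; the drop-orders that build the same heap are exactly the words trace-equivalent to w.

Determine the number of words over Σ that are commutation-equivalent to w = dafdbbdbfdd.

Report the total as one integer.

piece 0:d — minimal
piece 1:a rests on {0:d}
piece 2:f — minimal
piece 3:d rests on {1:a}
piece 4:b rests on {1:a}
piece 5:b rests on {4:b}
piece 6:d rests on {3:d}
piece 7:b rests on {5:b}
piece 8:f rests on {2:f}
piece 9:d rests on {6:d}
piece 10:d rests on {9:d}
minimal pieces: {0:d, 2:f}
ways to finish when only these pieces remain (= sum over removing one remaining piece with nothing left below it):
  1 left: {7}→1  {8}→1  {10}→1
  2 left: {2,8}→1  {5,7}→1  {7,8}→2  {7,10}→2  {8,10}→2  {9,10}→1
  3 left: {2,7,8}→3  {2,8,10}→3  {4,5,7}→1  {5,7,8}→3  {5,7,10}→3  {6,9,10}→1  {7,8,10}→6  {7,9,10}→3  {8,9,10}→3
  4 left: {2,5,7,8}→6  {2,7,8,10}→12  {2,8,9,10}→6  {3,6,9,10}→1  {4,5,7,8}→4  {4,5,7,10}→4  {5,7,8,10}→12  {5,7,9,10}→6  {6,7,9,10}→4  {6,8,9,10}→4  {7,8,9,10}→12
  5 left: {2,4,5,7,8}→10  {2,5,7,8,10}→30  {2,6,8,9,10}→10  {2,7,8,9,10}→30  {3,6,7,9,10}→5  {3,6,8,9,10}→5  {4,5,7,8,10}→20  {4,5,7,9,10}→10  {5,6,7,9,10}→10  {5,7,8,9,10}→30  {6,7,8,9,10}→20
  6 left: {2,3,6,8,9,10}→15  {2,4,5,7,8,10}→60  {2,5,7,8,9,10}→90  {2,6,7,8,9,10}→60  {3,5,6,7,9,10}→15  {3,6,7,8,9,10}→30  {4,5,6,7,9,10}→20  {4,5,7,8,9,10}→60  {5,6,7,8,9,10}→60
  7 left: {2,3,6,7,8,9,10}→105  {2,4,5,7,8,9,10}→210  {2,5,6,7,8,9,10}→210  {3,4,5,6,7,9,10}→35  {3,5,6,7,8,9,10}→105  {4,5,6,7,8,9,10}→140
  8 left: {1,3,4,5,6,7,9,10}→35  {2,3,5,6,7,8,9,10}→420  {2,4,5,6,7,8,9,10}→560  {3,4,5,6,7,8,9,10}→280
  9 left: {0,1,3,4,5,6,7,9,10}→35  {1,3,4,5,6,7,8,9,10}→315  {2,3,4,5,6,7,8,9,10}→1260
  placing 0:d first → 1575 extensions
  placing 2:f first → 350 extensions
total linear extensions = 1925

1925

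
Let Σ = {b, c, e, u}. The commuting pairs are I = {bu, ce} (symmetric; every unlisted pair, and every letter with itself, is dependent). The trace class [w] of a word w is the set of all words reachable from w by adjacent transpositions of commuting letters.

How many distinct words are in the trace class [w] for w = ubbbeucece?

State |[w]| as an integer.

#0=u has no predecessor
#1=b has no predecessor
#2=b depends on [1:b]
#3=b depends on [2:b]
#4=e depends on [0:u, 3:b]
#5=u depends on [4:e]
#6=c depends on [5:u]
#7=e depends on [5:u]
#8=c depends on [6:c]
#9=e depends on [7:e]
sources: [0:u, 1:b]
N(rest) = Σ N(rest − s) over sources s of rest; N(one piece) = 1:
  size 1 → [8]=1  [9]=1
  size 2 → [6,8]=1  [7,9]=1  [8,9]=2
  size 3 → [6,8,9]=3  [7,8,9]=3
  size 4 → [6,7,8,9]=6
  size 5 → [5,6,7,8,9]=6
  size 6 → [4,5,6,7,8,9]=6
  size 7 → [0,4,5,6,7,8,9]=6  [3,4,5,6,7,8,9]=6
  size 8 → [0,3,4,5,6,7,8,9]=12  [2,3,4,5,6,7,8,9]=6
  first=0(u) contributes 6
  first=1(b) contributes 18
|[w]| = 24

24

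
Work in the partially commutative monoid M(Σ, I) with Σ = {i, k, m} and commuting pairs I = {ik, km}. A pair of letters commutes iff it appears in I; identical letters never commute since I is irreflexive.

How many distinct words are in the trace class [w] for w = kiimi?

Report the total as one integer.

0(k) covers ∅
1(i) covers ∅
2(i) covers 1:i
3(m) covers 2:i
4(i) covers 3:m
floor of heap: 0:k, 1:i
completions by unplaced set U, small U first (add the entries for U minus each lowest piece of U):
  |U|=1: {0}:1  {4}:1
  |U|=2: {0,4}:2  {3,4}:1
  |U|=3: {0,3,4}:3  {2,3,4}:1
  start at 0(k): 1
  start at 1(i): 4
sum over floor = 5

5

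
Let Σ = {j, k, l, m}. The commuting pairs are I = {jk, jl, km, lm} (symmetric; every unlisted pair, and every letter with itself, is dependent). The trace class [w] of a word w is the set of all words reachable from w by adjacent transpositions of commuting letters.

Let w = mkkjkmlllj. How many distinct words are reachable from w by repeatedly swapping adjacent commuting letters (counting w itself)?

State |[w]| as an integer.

210

drop 0:m onto floor
drop 1:k onto floor
drop 2:k onto {1:k}
drop 3:j onto {0:m}
drop 4:k onto {2:k}
drop 5:m onto {3:j}
drop 6:l onto {4:k}
drop 7:l onto {6:l}
drop 8:l onto {7:l}
drop 9:j onto {5:m}
ground layer = {0:m, 1:k}
drop-orders for the pieces not yet dropped (sum over which currently-grounded one goes next):
  1 to go: {8} 1  {9} 1
  2 to go: {5,9} 1  {7,8} 1  {8,9} 2
  3 to go: {3,5,9} 1  {5,8,9} 3  {6,7,8} 1  {7,8,9} 3
  4 to go: {0,3,5,9} 1  {3,5,8,9} 4  {4,6,7,8} 1  {5,7,8,9} 6  {6,7,8,9} 4
  5 to go: {0,3,5,8,9} 5  {2,4,6,7,8} 1  {3,5,7,8,9} 10  {4,6,7,8,9} 5  {5,6,7,8,9} 10
  6 to go: {0,3,5,7,8,9} 15  {1,2,4,6,7,8} 1  {2,4,6,7,8,9} 6  {3,5,6,7,8,9} 20  {4,5,6,7,8,9} 15
  7 to go: {0,3,5,6,7,8,9} 35  {1,2,4,6,7,8,9} 7  {2,4,5,6,7,8,9} 21  {3,4,5,6,7,8,9} 35
  8 to go: {0,3,4,5,6,7,8,9} 70  {1,2,4,5,6,7,8,9} 28  {2,3,4,5,6,7,8,9} 56
  if 0:m drops first: 84 orders
  if 1:k drops first: 126 orders
heap linearizations: 210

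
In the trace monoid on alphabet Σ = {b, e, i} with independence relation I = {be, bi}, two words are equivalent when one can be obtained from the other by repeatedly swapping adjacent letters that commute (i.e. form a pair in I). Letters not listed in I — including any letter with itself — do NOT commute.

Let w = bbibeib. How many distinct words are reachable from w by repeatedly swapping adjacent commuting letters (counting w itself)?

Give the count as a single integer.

35

0(b) covers ∅
1(b) covers 0:b
2(i) covers ∅
3(b) covers 1:b
4(e) covers 2:i
5(i) covers 4:e
6(b) covers 3:b
floor of heap: 0:b, 2:i
completions by unplaced set U, small U first (add the entries for U minus each lowest piece of U):
  |U|=1: {5}:1  {6}:1
  |U|=2: {3,6}:1  {4,5}:1  {5,6}:2
  |U|=3: {1,3,6}:1  {2,4,5}:1  {3,5,6}:3  {4,5,6}:3
  |U|=4: {0,1,3,6}:1  {1,3,5,6}:4  {2,4,5,6}:4  {3,4,5,6}:6
  |U|=5: {0,1,3,5,6}:5  {1,3,4,5,6}:10  {2,3,4,5,6}:10
  start at 0(b): 20
  start at 2(i): 15
sum over floor = 35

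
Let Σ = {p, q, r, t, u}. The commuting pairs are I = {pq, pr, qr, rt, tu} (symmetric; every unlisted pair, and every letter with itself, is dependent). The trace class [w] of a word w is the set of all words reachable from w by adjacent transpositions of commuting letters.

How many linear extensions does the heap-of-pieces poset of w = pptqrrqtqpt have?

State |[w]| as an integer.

110

piece 0:p — minimal
piece 1:p rests on {0:p}
piece 2:t rests on {1:p}
piece 3:q rests on {2:t}
piece 4:r — minimal
piece 5:r rests on {4:r}
piece 6:q rests on {3:q}
piece 7:t rests on {6:q}
piece 8:q rests on {7:t}
piece 9:p rests on {7:t}
piece 10:t rests on {8:q, 9:p}
minimal pieces: {0:p, 4:r}
ways to finish when only these pieces remain (= sum over removing one remaining piece with nothing left below it):
  1 left: {5}→1  {10}→1
  2 left: {4,5}→1  {5,10}→2  {8,10}→1  {9,10}→1
  3 left: {4,5,10}→3  {5,8,10}→3  {5,9,10}→3  {8,9,10}→2
  4 left: {4,5,8,10}→6  {4,5,9,10}→6  {5,8,9,10}→8  {7,8,9,10}→2
  5 left: {4,5,8,9,10}→20  {5,7,8,9,10}→10  {6,7,8,9,10}→2
  6 left: {3,6,7,8,9,10}→2  {4,5,7,8,9,10}→30  {5,6,7,8,9,10}→12
  7 left: {2,3,6,7,8,9,10}→2  {3,5,6,7,8,9,10}→14  {4,5,6,7,8,9,10}→42
  8 left: {1,2,3,6,7,8,9,10}→2  {2,3,5,6,7,8,9,10}→16  {3,4,5,6,7,8,9,10}→56
  9 left: {0,1,2,3,6,7,8,9,10}→2  {1,2,3,5,6,7,8,9,10}→18  {2,3,4,5,6,7,8,9,10}→72
  placing 0:p first → 90 extensions
  placing 4:r first → 20 extensions
total linear extensions = 110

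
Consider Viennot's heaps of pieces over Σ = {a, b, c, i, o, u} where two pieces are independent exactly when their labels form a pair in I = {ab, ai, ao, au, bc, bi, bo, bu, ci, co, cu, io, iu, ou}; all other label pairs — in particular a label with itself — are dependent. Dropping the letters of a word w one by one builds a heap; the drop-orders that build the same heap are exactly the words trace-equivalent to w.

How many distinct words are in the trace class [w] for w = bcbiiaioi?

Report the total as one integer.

piece 0:b — minimal
piece 1:c — minimal
piece 2:b rests on {0:b}
piece 3:i — minimal
piece 4:i rests on {3:i}
piece 5:a rests on {1:c}
piece 6:i rests on {4:i}
piece 7:o — minimal
piece 8:i rests on {6:i}
minimal pieces: {0:b, 1:c, 3:i, 7:o}
ways to finish when only these pieces remain (= sum over removing one remaining piece with nothing left below it):
  1 left: {2}→1  {5}→1  {7}→1  {8}→1
  2 left: {0,2}→1  {1,5}→1  {2,5}→2  {2,7}→2  {2,8}→2  {5,7}→2  {5,8}→2  {6,8}→1  {7,8}→2
  3 left: {0,2,5}→3  {0,2,7}→3  {0,2,8}→3  {1,2,5}→3  {1,5,7}→3  {1,5,8}→3  {2,5,7}→6  {2,5,8}→6  {2,6,8}→3  {2,7,8}→6  {4,6,8}→1  {5,6,8}→3  {5,7,8}→6  {6,7,8}→3
  4 left: {0,1,2,5}→6  {0,2,5,7}→12  {0,2,5,8}→12  {0,2,6,8}→6  {0,2,7,8}→12  {1,2,5,7}→12  {1,2,5,8}→12  {1,5,6,8}→6  {1,5,7,8}→12  {2,4,6,8}→4  {2,5,6,8}→12  {2,5,7,8}→24  {2,6,7,8}→12  {3,4,6,8}→1  {4,5,6,8}→4  {4,6,7,8}→4  {5,6,7,8}→12
  5 left: {0,1,2,5,7}→30  {0,1,2,5,8}→30  {0,2,4,6,8}→10  {0,2,5,6,8}→30  {0,2,5,7,8}→60  {0,2,6,7,8}→30  {1,2,5,6,8}→30  {1,2,5,7,8}→60  {1,4,5,6,8}→10  {1,5,6,7,8}→30  {2,3,4,6,8}→5  {2,4,5,6,8}→20  {2,4,6,7,8}→20  {2,5,6,7,8}→60  {3,4,5,6,8}→5  {3,4,6,7,8}→5  {4,5,6,7,8}→20
  6 left: {0,1,2,5,6,8}→90  {0,1,2,5,7,8}→180  {0,2,3,4,6,8}→15  {0,2,4,5,6,8}→60  {0,2,4,6,7,8}→60  {0,2,5,6,7,8}→180  {1,2,4,5,6,8}→60  {1,2,5,6,7,8}→180  {1,3,4,5,6,8}→15  {1,4,5,6,7,8}→60  {2,3,4,5,6,8}→30  {2,3,4,6,7,8}→30  {2,4,5,6,7,8}→120  {3,4,5,6,7,8}→30
  7 left: {0,1,2,4,5,6,8}→210  {0,1,2,5,6,7,8}→630  {0,2,3,4,5,6,8}→105  {0,2,3,4,6,7,8}→105  {0,2,4,5,6,7,8}→420  {1,2,3,4,5,6,8}→105  {1,2,4,5,6,7,8}→420  {1,3,4,5,6,7,8}→105  {2,3,4,5,6,7,8}→210
  placing 0:b first → 840 extensions
  placing 1:c first → 840 extensions
  placing 3:i first → 1680 extensions
  placing 7:o first → 420 extensions
total linear extensions = 3780

3780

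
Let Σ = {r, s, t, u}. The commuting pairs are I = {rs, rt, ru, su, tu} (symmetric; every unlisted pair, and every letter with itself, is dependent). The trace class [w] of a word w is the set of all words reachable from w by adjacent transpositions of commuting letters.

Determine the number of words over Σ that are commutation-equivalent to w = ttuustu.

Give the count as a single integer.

35

piece 0:t — minimal
piece 1:t rests on {0:t}
piece 2:u — minimal
piece 3:u rests on {2:u}
piece 4:s rests on {1:t}
piece 5:t rests on {4:s}
piece 6:u rests on {3:u}
minimal pieces: {0:t, 2:u}
ways to finish when only these pieces remain (= sum over removing one remaining piece with nothing left below it):
  1 left: {5}→1  {6}→1
  2 left: {3,6}→1  {4,5}→1  {5,6}→2
  3 left: {1,4,5}→1  {2,3,6}→1  {3,5,6}→3  {4,5,6}→3
  4 left: {0,1,4,5}→1  {1,4,5,6}→4  {2,3,5,6}→4  {3,4,5,6}→6
  5 left: {0,1,4,5,6}→5  {1,3,4,5,6}→10  {2,3,4,5,6}→10
  placing 0:t first → 20 extensions
  placing 2:u first → 15 extensions
total linear extensions = 35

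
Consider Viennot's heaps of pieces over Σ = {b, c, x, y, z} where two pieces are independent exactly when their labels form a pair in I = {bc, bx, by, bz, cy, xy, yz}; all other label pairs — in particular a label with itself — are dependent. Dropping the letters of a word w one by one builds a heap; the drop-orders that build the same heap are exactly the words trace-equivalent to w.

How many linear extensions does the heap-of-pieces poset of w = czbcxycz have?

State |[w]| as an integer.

piece 0:c — minimal
piece 1:z rests on {0:c}
piece 2:b — minimal
piece 3:c rests on {1:z}
piece 4:x rests on {3:c}
piece 5:y — minimal
piece 6:c rests on {4:x}
piece 7:z rests on {6:c}
minimal pieces: {0:c, 2:b, 5:y}
ways to finish when only these pieces remain (= sum over removing one remaining piece with nothing left below it):
  1 left: {2}→1  {5}→1  {7}→1
  2 left: {2,5}→2  {2,7}→2  {5,7}→2  {6,7}→1
  3 left: {2,5,7}→6  {2,6,7}→3  {4,6,7}→1  {5,6,7}→3
  4 left: {2,4,6,7}→4  {2,5,6,7}→12  {3,4,6,7}→1  {4,5,6,7}→4
  5 left: {1,3,4,6,7}→1  {2,3,4,6,7}→5  {2,4,5,6,7}→20  {3,4,5,6,7}→5
  6 left: {0,1,3,4,6,7}→1  {1,2,3,4,6,7}→6  {1,3,4,5,6,7}→6  {2,3,4,5,6,7}→30
  placing 0:c first → 42 extensions
  placing 2:b first → 7 extensions
  placing 5:y first → 7 extensions
total linear extensions = 56

56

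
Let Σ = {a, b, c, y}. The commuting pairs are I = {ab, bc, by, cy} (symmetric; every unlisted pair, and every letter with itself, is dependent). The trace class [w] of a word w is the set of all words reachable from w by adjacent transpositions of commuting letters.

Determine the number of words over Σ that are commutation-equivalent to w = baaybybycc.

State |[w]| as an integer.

drop 0:b onto floor
drop 1:a onto floor
drop 2:a onto {1:a}
drop 3:y onto {2:a}
drop 4:b onto {0:b}
drop 5:y onto {3:y}
drop 6:b onto {4:b}
drop 7:y onto {5:y}
drop 8:c onto {2:a}
drop 9:c onto {8:c}
ground layer = {0:b, 1:a}
drop-orders for the pieces not yet dropped (sum over which currently-grounded one goes next):
  1 to go: {6} 1  {7} 1  {9} 1
  2 to go: {4,6} 1  {5,7} 1  {6,7} 2  {6,9} 2  {7,9} 2  {8,9} 1
  3 to go: {0,4,6} 1  {3,5,7} 1  {4,6,7} 3  {4,6,9} 3  {5,6,7} 3  {5,7,9} 3  {6,7,9} 6  {6,8,9} 3  {7,8,9} 3
  4 to go: {0,4,6,7} 4  {0,4,6,9} 4  {3,5,6,7} 4  {3,5,7,9} 4  {4,5,6,7} 6  {4,6,7,9} 12  {4,6,8,9} 6  {5,6,7,9} 12  {5,7,8,9} 6  {6,7,8,9} 12
  5 to go: {0,4,5,6,7} 10  {0,4,6,7,9} 20  {0,4,6,8,9} 10  {3,4,5,6,7} 10  {3,5,6,7,9} 20  {3,5,7,8,9} 10  {4,5,6,7,9} 30  {4,6,7,8,9} 30  {5,6,7,8,9} 30
  6 to go: {0,3,4,5,6,7} 20  {0,4,5,6,7,9} 60  {0,4,6,7,8,9} 60  {2,3,5,7,8,9} 10  {3,4,5,6,7,9} 60  {3,5,6,7,8,9} 60  {4,5,6,7,8,9} 90
  7 to go: {0,3,4,5,6,7,9} 140  {0,4,5,6,7,8,9} 210  {1,2,3,5,7,8,9} 10  {2,3,5,6,7,8,9} 70  {3,4,5,6,7,8,9} 210
  8 to go: {0,3,4,5,6,7,8,9} 560  {1,2,3,5,6,7,8,9} 80  {2,3,4,5,6,7,8,9} 280
  if 0:b drops first: 360 orders
  if 1:a drops first: 840 orders
heap linearizations: 1200

1200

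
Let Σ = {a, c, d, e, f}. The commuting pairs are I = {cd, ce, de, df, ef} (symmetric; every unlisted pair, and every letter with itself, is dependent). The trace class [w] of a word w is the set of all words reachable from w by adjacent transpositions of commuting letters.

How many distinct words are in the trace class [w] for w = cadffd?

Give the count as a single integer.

0(c) covers ∅
1(a) covers 0:c
2(d) covers 1:a
3(f) covers 1:a
4(f) covers 3:f
5(d) covers 2:d
floor of heap: 0:c
completions by unplaced set U, small U first (add the entries for U minus each lowest piece of U):
  |U|=1: {4}:1  {5}:1
  |U|=2: {2,5}:1  {3,4}:1  {4,5}:2
  |U|=3: {2,4,5}:3  {3,4,5}:3
  |U|=4: {2,3,4,5}:6
  start at 0(c): 6

6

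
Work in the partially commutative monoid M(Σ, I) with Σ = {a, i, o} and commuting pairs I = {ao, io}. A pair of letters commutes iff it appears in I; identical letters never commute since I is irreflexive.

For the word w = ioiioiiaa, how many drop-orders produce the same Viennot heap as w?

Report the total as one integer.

36

#0=i has no predecessor
#1=o has no predecessor
#2=i depends on [0:i]
#3=i depends on [2:i]
#4=o depends on [1:o]
#5=i depends on [3:i]
#6=i depends on [5:i]
#7=a depends on [6:i]
#8=a depends on [7:a]
sources: [0:i, 1:o]
N(rest) = Σ N(rest − s) over sources s of rest; N(one piece) = 1:
  size 1 → [4]=1  [8]=1
  size 2 → [1,4]=1  [4,8]=2  [7,8]=1
  size 3 → [1,4,8]=3  [4,7,8]=3  [6,7,8]=1
  size 4 → [1,4,7,8]=6  [4,6,7,8]=4  [5,6,7,8]=1
  size 5 → [1,4,6,7,8]=10  [3,5,6,7,8]=1  [4,5,6,7,8]=5
  size 6 → [1,4,5,6,7,8]=15  [2,3,5,6,7,8]=1  [3,4,5,6,7,8]=6
  size 7 → [0,2,3,5,6,7,8]=1  [1,3,4,5,6,7,8]=21  [2,3,4,5,6,7,8]=7
  first=0(i) contributes 28
  first=1(o) contributes 8
|[w]| = 36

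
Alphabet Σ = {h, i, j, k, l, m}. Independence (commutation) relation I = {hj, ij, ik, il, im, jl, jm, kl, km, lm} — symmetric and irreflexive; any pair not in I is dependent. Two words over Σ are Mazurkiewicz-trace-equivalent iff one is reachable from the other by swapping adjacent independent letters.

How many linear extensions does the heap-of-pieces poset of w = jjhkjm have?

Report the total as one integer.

12

0(j) covers ∅
1(j) covers 0:j
2(h) covers ∅
3(k) covers 1:j, 2:h
4(j) covers 3:k
5(m) covers 2:h
floor of heap: 0:j, 2:h
completions by unplaced set U, small U first (add the entries for U minus each lowest piece of U):
  |U|=1: {4}:1  {5}:1
  |U|=2: {3,4}:1  {4,5}:2
  |U|=3: {1,3,4}:1  {3,4,5}:3
  |U|=4: {0,1,3,4}:1  {1,3,4,5}:4  {2,3,4,5}:3
  start at 0(j): 7
  start at 2(h): 5
sum over floor = 12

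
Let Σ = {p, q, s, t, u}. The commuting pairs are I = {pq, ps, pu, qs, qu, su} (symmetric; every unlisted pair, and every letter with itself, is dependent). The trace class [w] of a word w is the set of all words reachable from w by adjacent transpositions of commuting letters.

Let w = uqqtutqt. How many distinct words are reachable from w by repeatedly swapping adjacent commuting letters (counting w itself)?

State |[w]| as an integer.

#0=u has no predecessor
#1=q has no predecessor
#2=q depends on [1:q]
#3=t depends on [0:u, 2:q]
#4=u depends on [3:t]
#5=t depends on [4:u]
#6=q depends on [5:t]
#7=t depends on [6:q]
sources: [0:u, 1:q]
N(rest) = Σ N(rest − s) over sources s of rest; N(one piece) = 1:
  size 1 → [7]=1
  size 2 → [6,7]=1
  size 3 → [5,6,7]=1
  size 4 → [4,5,6,7]=1
  size 5 → [3,4,5,6,7]=1
  size 6 → [0,3,4,5,6,7]=1  [2,3,4,5,6,7]=1
  first=0(u) contributes 1
  first=1(q) contributes 2
|[w]| = 3

3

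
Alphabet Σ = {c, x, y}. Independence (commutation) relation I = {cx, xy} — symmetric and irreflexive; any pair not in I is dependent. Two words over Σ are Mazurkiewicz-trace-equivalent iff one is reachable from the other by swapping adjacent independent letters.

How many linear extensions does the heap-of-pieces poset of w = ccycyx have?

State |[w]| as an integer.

6

0(c) covers ∅
1(c) covers 0:c
2(y) covers 1:c
3(c) covers 2:y
4(y) covers 3:c
5(x) covers ∅
floor of heap: 0:c, 5:x
completions by unplaced set U, small U first (add the entries for U minus each lowest piece of U):
  |U|=1: {4}:1  {5}:1
  |U|=2: {3,4}:1  {4,5}:2
  |U|=3: {2,3,4}:1  {3,4,5}:3
  |U|=4: {1,2,3,4}:1  {2,3,4,5}:4
  start at 0(c): 5
  start at 5(x): 1
sum over floor = 6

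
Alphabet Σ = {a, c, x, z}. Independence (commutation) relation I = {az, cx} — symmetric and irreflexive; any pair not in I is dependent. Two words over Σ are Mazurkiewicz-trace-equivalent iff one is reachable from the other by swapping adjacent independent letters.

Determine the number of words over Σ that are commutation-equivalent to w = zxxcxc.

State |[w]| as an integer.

drop 0:z onto floor
drop 1:x onto {0:z}
drop 2:x onto {1:x}
drop 3:c onto {0:z}
drop 4:x onto {2:x}
drop 5:c onto {3:c}
ground layer = {0:z}
drop-orders for the pieces not yet dropped (sum over which currently-grounded one goes next):
  1 to go: {4} 1  {5} 1
  2 to go: {2,4} 1  {3,5} 1  {4,5} 2
  3 to go: {1,2,4} 1  {2,4,5} 3  {3,4,5} 3
  4 to go: {1,2,4,5} 4  {2,3,4,5} 6
  if 0:z drops first: 10 orders

10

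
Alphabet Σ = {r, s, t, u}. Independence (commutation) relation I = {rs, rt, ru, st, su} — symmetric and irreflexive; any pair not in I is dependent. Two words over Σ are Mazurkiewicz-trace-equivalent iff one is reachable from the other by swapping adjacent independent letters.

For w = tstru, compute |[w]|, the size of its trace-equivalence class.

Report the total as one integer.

0(t) covers ∅
1(s) covers ∅
2(t) covers 0:t
3(r) covers ∅
4(u) covers 2:t
floor of heap: 0:t, 1:s, 3:r
completions by unplaced set U, small U first (add the entries for U minus each lowest piece of U):
  |U|=1: {1}:1  {3}:1  {4}:1
  |U|=2: {1,3}:2  {1,4}:2  {2,4}:1  {3,4}:2
  |U|=3: {0,2,4}:1  {1,2,4}:3  {1,3,4}:6  {2,3,4}:3
  start at 0(t): 12
  start at 1(s): 4
  start at 3(r): 4
sum over floor = 20

20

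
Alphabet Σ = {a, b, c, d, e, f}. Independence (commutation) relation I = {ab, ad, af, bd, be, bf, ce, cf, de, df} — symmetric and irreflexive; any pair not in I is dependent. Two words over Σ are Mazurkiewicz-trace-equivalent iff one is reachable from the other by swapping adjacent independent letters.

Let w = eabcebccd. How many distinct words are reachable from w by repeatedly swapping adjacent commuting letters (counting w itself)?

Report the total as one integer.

19

piece 0:e — minimal
piece 1:a rests on {0:e}
piece 2:b — minimal
piece 3:c rests on {1:a, 2:b}
piece 4:e rests on {1:a}
piece 5:b rests on {3:c}
piece 6:c rests on {5:b}
piece 7:c rests on {6:c}
piece 8:d rests on {7:c}
minimal pieces: {0:e, 2:b}
ways to finish when only these pieces remain (= sum over removing one remaining piece with nothing left below it):
  1 left: {4}→1  {8}→1
  2 left: {4,8}→2  {7,8}→1
  3 left: {4,7,8}→3  {6,7,8}→1
  4 left: {4,6,7,8}→4  {5,6,7,8}→1
  5 left: {3,5,6,7,8}→1  {4,5,6,7,8}→5
  6 left: {2,3,5,6,7,8}→1  {3,4,5,6,7,8}→6
  7 left: {1,3,4,5,6,7,8}→6  {2,3,4,5,6,7,8}→7
  placing 0:e first → 13 extensions
  placing 2:b first → 6 extensions
total linear extensions = 19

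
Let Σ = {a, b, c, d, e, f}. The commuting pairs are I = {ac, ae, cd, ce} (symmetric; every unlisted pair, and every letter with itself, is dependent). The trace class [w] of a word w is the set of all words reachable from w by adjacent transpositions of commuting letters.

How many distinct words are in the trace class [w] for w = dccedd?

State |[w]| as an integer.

15

piece 0:d — minimal
piece 1:c — minimal
piece 2:c rests on {1:c}
piece 3:e rests on {0:d}
piece 4:d rests on {3:e}
piece 5:d rests on {4:d}
minimal pieces: {0:d, 1:c}
ways to finish when only these pieces remain (= sum over removing one remaining piece with nothing left below it):
  1 left: {2}→1  {5}→1
  2 left: {1,2}→1  {2,5}→2  {4,5}→1
  3 left: {1,2,5}→3  {2,4,5}→3  {3,4,5}→1
  4 left: {0,3,4,5}→1  {1,2,4,5}→6  {2,3,4,5}→4
  placing 0:d first → 10 extensions
  placing 1:c first → 5 extensions
total linear extensions = 15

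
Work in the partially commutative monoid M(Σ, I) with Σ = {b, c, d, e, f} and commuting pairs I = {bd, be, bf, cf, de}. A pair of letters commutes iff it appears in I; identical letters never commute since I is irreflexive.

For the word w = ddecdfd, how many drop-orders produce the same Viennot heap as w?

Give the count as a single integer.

3

#0=d has no predecessor
#1=d depends on [0:d]
#2=e has no predecessor
#3=c depends on [1:d, 2:e]
#4=d depends on [3:c]
#5=f depends on [4:d]
#6=d depends on [5:f]
sources: [0:d, 2:e]
N(rest) = Σ N(rest − s) over sources s of rest; N(one piece) = 1:
  size 1 → [6]=1
  size 2 → [5,6]=1
  size 3 → [4,5,6]=1
  size 4 → [3,4,5,6]=1
  size 5 → [1,3,4,5,6]=1  [2,3,4,5,6]=1
  first=0(d) contributes 2
  first=2(e) contributes 1
|[w]| = 3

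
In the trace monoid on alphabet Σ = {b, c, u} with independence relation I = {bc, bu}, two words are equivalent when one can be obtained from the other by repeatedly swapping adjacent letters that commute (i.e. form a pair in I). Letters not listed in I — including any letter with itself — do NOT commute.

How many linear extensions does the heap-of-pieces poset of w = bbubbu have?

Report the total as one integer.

#0=b has no predecessor
#1=b depends on [0:b]
#2=u has no predecessor
#3=b depends on [1:b]
#4=b depends on [3:b]
#5=u depends on [2:u]
sources: [0:b, 2:u]
N(rest) = Σ N(rest − s) over sources s of rest; N(one piece) = 1:
  size 1 → [4]=1  [5]=1
  size 2 → [2,5]=1  [3,4]=1  [4,5]=2
  size 3 → [1,3,4]=1  [2,4,5]=3  [3,4,5]=3
  size 4 → [0,1,3,4]=1  [1,3,4,5]=4  [2,3,4,5]=6
  first=0(b) contributes 10
  first=2(u) contributes 5
|[w]| = 15

15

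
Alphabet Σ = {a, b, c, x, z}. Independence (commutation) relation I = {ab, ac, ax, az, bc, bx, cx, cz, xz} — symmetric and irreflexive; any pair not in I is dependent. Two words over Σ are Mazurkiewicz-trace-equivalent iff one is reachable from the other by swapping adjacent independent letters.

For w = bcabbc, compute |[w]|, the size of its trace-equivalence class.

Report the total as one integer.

60

0(b) covers ∅
1(c) covers ∅
2(a) covers ∅
3(b) covers 0:b
4(b) covers 3:b
5(c) covers 1:c
floor of heap: 0:b, 1:c, 2:a
completions by unplaced set U, small U first (add the entries for U minus each lowest piece of U):
  |U|=1: {2}:1  {4}:1  {5}:1
  |U|=2: {1,5}:1  {2,4}:2  {2,5}:2  {3,4}:1  {4,5}:2
  |U|=3: {0,3,4}:1  {1,2,5}:3  {1,4,5}:3  {2,3,4}:3  {2,4,5}:6  {3,4,5}:3
  |U|=4: {0,2,3,4}:4  {0,3,4,5}:4  {1,2,4,5}:12  {1,3,4,5}:6  {2,3,4,5}:12
  start at 0(b): 30
  start at 1(c): 20
  start at 2(a): 10
sum over floor = 60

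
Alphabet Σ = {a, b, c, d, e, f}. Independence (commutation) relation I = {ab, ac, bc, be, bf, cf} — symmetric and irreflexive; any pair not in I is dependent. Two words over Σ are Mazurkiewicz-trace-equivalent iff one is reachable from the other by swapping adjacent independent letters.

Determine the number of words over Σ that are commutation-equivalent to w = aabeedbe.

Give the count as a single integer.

10

#0=a has no predecessor
#1=a depends on [0:a]
#2=b has no predecessor
#3=e depends on [1:a]
#4=e depends on [3:e]
#5=d depends on [2:b, 4:e]
#6=b depends on [5:d]
#7=e depends on [5:d]
sources: [0:a, 2:b]
N(rest) = Σ N(rest − s) over sources s of rest; N(one piece) = 1:
  size 1 → [6]=1  [7]=1
  size 2 → [6,7]=2
  size 3 → [5,6,7]=2
  size 4 → [2,5,6,7]=2  [4,5,6,7]=2
  size 5 → [2,4,5,6,7]=4  [3,4,5,6,7]=2
  size 6 → [1,3,4,5,6,7]=2  [2,3,4,5,6,7]=6
  first=0(a) contributes 8
  first=2(b) contributes 2
|[w]| = 10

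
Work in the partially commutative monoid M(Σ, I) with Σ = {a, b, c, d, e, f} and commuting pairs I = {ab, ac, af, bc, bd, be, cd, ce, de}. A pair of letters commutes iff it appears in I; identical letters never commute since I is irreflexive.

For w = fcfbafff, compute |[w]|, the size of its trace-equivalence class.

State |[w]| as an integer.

piece 0:f — minimal
piece 1:c rests on {0:f}
piece 2:f rests on {1:c}
piece 3:b rests on {2:f}
piece 4:a — minimal
piece 5:f rests on {3:b}
piece 6:f rests on {5:f}
piece 7:f rests on {6:f}
minimal pieces: {0:f, 4:a}
ways to finish when only these pieces remain (= sum over removing one remaining piece with nothing left below it):
  1 left: {4}→1  {7}→1
  2 left: {4,7}→2  {6,7}→1
  3 left: {4,6,7}→3  {5,6,7}→1
  4 left: {3,5,6,7}→1  {4,5,6,7}→4
  5 left: {2,3,5,6,7}→1  {3,4,5,6,7}→5
  6 left: {1,2,3,5,6,7}→1  {2,3,4,5,6,7}→6
  placing 0:f first → 7 extensions
  placing 4:a first → 1 extensions
total linear extensions = 8

8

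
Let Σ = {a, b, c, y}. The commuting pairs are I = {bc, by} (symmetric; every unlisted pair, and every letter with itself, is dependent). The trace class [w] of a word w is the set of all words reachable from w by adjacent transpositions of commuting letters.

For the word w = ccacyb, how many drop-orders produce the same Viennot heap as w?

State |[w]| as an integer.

3

piece 0:c — minimal
piece 1:c rests on {0:c}
piece 2:a rests on {1:c}
piece 3:c rests on {2:a}
piece 4:y rests on {3:c}
piece 5:b rests on {2:a}
minimal pieces: {0:c}
ways to finish when only these pieces remain (= sum over removing one remaining piece with nothing left below it):
  1 left: {4}→1  {5}→1
  2 left: {3,4}→1  {4,5}→2
  3 left: {3,4,5}→3
  4 left: {2,3,4,5}→3
  placing 0:c first → 3 extensions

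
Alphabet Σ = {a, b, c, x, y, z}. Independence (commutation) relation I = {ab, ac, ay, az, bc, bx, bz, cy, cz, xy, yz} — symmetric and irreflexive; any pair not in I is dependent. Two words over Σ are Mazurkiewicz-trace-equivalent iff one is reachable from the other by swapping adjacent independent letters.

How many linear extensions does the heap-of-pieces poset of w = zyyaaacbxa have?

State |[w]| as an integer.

0(z) covers ∅
1(y) covers ∅
2(y) covers 1:y
3(a) covers ∅
4(a) covers 3:a
5(a) covers 4:a
6(c) covers ∅
7(b) covers 2:y
8(x) covers 0:z, 5:a, 6:c
9(a) covers 8:x
floor of heap: 0:z, 1:y, 3:a, 6:c
completions by unplaced set U, small U first (add the entries for U minus each lowest piece of U):
  |U|=1: {7}:1  {9}:1
  |U|=2: {2,7}:1  {7,9}:2  {8,9}:1
  |U|=3: {0,8,9}:1  {1,2,7}:1  {2,7,9}:3  {5,8,9}:1  {6,8,9}:1  {7,8,9}:3
  |U|=4: {0,5,8,9}:2  {0,6,8,9}:2  {0,7,8,9}:4  {1,2,7,9}:4  {2,7,8,9}:6  {4,5,8,9}:1  {5,6,8,9}:2  {5,7,8,9}:4  {6,7,8,9}:4
  |U|=5: {0,2,7,8,9}:10  {0,4,5,8,9}:3  {0,5,6,8,9}:6  {0,5,7,8,9}:10  {0,6,7,8,9}:10  {1,2,7,8,9}:10  {2,5,7,8,9}:10  {2,6,7,8,9}:10  {3,4,5,8,9}:1  {4,5,6,8,9}:3  {4,5,7,8,9}:5  {5,6,7,8,9}:10
  |U|=6: {0,1,2,7,8,9}:20  {0,2,5,7,8,9}:30  {0,2,6,7,8,9}:30  {0,3,4,5,8,9}:4  {0,4,5,6,8,9}:12  {0,4,5,7,8,9}:18  {0,5,6,7,8,9}:36  {1,2,5,7,8,9}:20  {1,2,6,7,8,9}:20  {2,4,5,7,8,9}:15  {2,5,6,7,8,9}:30  {3,4,5,6,8,9}:4  {3,4,5,7,8,9}:6  {4,5,6,7,8,9}:18
  |U|=7: {0,1,2,5,7,8,9}:70  {0,1,2,6,7,8,9}:70  {0,2,4,5,7,8,9}:63  {0,2,5,6,7,8,9}:126  {0,3,4,5,6,8,9}:20  {0,3,4,5,7,8,9}:28  {0,4,5,6,7,8,9}:84  {1,2,4,5,7,8,9}:35  {1,2,5,6,7,8,9}:70  {2,3,4,5,7,8,9}:21  {2,4,5,6,7,8,9}:63  {3,4,5,6,7,8,9}:28
  |U|=8: {0,1,2,4,5,7,8,9}:168  {0,1,2,5,6,7,8,9}:336  {0,2,3,4,5,7,8,9}:112  {0,2,4,5,6,7,8,9}:336  {0,3,4,5,6,7,8,9}:160  {1,2,3,4,5,7,8,9}:56  {1,2,4,5,6,7,8,9}:168  {2,3,4,5,6,7,8,9}:112
  start at 0(z): 336
  start at 1(y): 720
  start at 3(a): 1008
  start at 6(c): 336
sum over floor = 2400

2400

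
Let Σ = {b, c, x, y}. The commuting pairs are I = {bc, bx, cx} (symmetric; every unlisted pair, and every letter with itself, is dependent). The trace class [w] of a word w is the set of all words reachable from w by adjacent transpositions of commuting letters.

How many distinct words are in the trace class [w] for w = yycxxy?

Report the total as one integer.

3

0(y) covers ∅
1(y) covers 0:y
2(c) covers 1:y
3(x) covers 1:y
4(x) covers 3:x
5(y) covers 2:c, 4:x
floor of heap: 0:y
completions by unplaced set U, small U first (add the entries for U minus each lowest piece of U):
  |U|=1: {5}:1
  |U|=2: {2,5}:1  {4,5}:1
  |U|=3: {2,4,5}:2  {3,4,5}:1
  |U|=4: {2,3,4,5}:3
  start at 0(y): 3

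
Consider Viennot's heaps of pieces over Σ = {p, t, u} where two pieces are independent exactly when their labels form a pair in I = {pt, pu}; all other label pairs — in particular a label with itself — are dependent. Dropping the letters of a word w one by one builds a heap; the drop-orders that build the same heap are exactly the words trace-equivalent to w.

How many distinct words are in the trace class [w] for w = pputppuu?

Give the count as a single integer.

70

0(p) covers ∅
1(p) covers 0:p
2(u) covers ∅
3(t) covers 2:u
4(p) covers 1:p
5(p) covers 4:p
6(u) covers 3:t
7(u) covers 6:u
floor of heap: 0:p, 2:u
completions by unplaced set U, small U first (add the entries for U minus each lowest piece of U):
  |U|=1: {5}:1  {7}:1
  |U|=2: {4,5}:1  {5,7}:2  {6,7}:1
  |U|=3: {1,4,5}:1  {3,6,7}:1  {4,5,7}:3  {5,6,7}:3
  |U|=4: {0,1,4,5}:1  {1,4,5,7}:4  {2,3,6,7}:1  {3,5,6,7}:4  {4,5,6,7}:6
  |U|=5: {0,1,4,5,7}:5  {1,4,5,6,7}:10  {2,3,5,6,7}:5  {3,4,5,6,7}:10
  |U|=6: {0,1,4,5,6,7}:15  {1,3,4,5,6,7}:20  {2,3,4,5,6,7}:15
  start at 0(p): 35
  start at 2(u): 35
sum over floor = 70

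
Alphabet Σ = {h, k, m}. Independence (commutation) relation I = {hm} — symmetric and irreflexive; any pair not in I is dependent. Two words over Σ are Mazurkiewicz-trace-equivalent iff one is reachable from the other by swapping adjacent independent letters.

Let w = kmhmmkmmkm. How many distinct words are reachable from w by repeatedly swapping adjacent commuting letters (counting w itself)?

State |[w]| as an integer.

4

piece 0:k — minimal
piece 1:m rests on {0:k}
piece 2:h rests on {0:k}
piece 3:m rests on {1:m}
piece 4:m rests on {3:m}
piece 5:k rests on {2:h, 4:m}
piece 6:m rests on {5:k}
piece 7:m rests on {6:m}
piece 8:k rests on {7:m}
piece 9:m rests on {8:k}
minimal pieces: {0:k}
ways to finish when only these pieces remain (= sum over removing one remaining piece with nothing left below it):
  1 left: {9}→1
  2 left: {8,9}→1
  3 left: {7,8,9}→1
  4 left: {6,7,8,9}→1
  5 left: {5,6,7,8,9}→1
  6 left: {2,5,6,7,8,9}→1  {4,5,6,7,8,9}→1
  7 left: {2,4,5,6,7,8,9}→2  {3,4,5,6,7,8,9}→1
  8 left: {1,3,4,5,6,7,8,9}→1  {2,3,4,5,6,7,8,9}→3
  placing 0:k first → 4 extensions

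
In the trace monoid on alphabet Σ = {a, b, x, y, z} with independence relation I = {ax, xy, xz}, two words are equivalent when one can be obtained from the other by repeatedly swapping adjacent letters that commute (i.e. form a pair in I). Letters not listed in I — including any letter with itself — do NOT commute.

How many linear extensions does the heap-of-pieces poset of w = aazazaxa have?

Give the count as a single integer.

drop 0:a onto floor
drop 1:a onto {0:a}
drop 2:z onto {1:a}
drop 3:a onto {2:z}
drop 4:z onto {3:a}
drop 5:a onto {4:z}
drop 6:x onto floor
drop 7:a onto {5:a}
ground layer = {0:a, 6:x}
drop-orders for the pieces not yet dropped (sum over which currently-grounded one goes next):
  1 to go: {6} 1  {7} 1
  2 to go: {5,7} 1  {6,7} 2
  3 to go: {4,5,7} 1  {5,6,7} 3
  4 to go: {3,4,5,7} 1  {4,5,6,7} 4
  5 to go: {2,3,4,5,7} 1  {3,4,5,6,7} 5
  6 to go: {1,2,3,4,5,7} 1  {2,3,4,5,6,7} 6
  if 0:a drops first: 7 orders
  if 6:x drops first: 1 orders
heap linearizations: 8

8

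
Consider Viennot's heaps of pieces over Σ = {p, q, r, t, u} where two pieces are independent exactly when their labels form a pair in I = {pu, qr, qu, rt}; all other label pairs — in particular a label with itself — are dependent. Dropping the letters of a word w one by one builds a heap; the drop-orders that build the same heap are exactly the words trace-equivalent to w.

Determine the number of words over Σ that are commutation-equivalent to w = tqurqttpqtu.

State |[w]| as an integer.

piece 0:t — minimal
piece 1:q rests on {0:t}
piece 2:u rests on {0:t}
piece 3:r rests on {2:u}
piece 4:q rests on {1:q}
piece 5:t rests on {2:u, 4:q}
piece 6:t rests on {5:t}
piece 7:p rests on {3:r, 6:t}
piece 8:q rests on {7:p}
piece 9:t rests on {8:q}
piece 10:u rests on {9:t}
minimal pieces: {0:t}
ways to finish when only these pieces remain (= sum over removing one remaining piece with nothing left below it):
  1 left: {10}→1
  2 left: {9,10}→1
  3 left: {8,9,10}→1
  4 left: {7,8,9,10}→1
  5 left: {3,7,8,9,10}→1  {6,7,8,9,10}→1
  6 left: {3,6,7,8,9,10}→2  {5,6,7,8,9,10}→1
  7 left: {3,5,6,7,8,9,10}→3  {4,5,6,7,8,9,10}→1
  8 left: {1,4,5,6,7,8,9,10}→1  {2,3,5,6,7,8,9,10}→3  {3,4,5,6,7,8,9,10}→4
  9 left: {1,3,4,5,6,7,8,9,10}→5  {2,3,4,5,6,7,8,9,10}→7
  placing 0:t first → 12 extensions

12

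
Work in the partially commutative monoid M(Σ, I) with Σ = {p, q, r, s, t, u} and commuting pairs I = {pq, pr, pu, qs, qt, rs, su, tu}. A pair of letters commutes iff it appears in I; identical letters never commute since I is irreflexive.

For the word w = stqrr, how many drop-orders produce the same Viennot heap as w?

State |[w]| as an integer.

0(s) covers ∅
1(t) covers 0:s
2(q) covers ∅
3(r) covers 1:t, 2:q
4(r) covers 3:r
floor of heap: 0:s, 2:q
completions by unplaced set U, small U first (add the entries for U minus each lowest piece of U):
  |U|=1: {4}:1
  |U|=2: {3,4}:1
  |U|=3: {1,3,4}:1  {2,3,4}:1
  start at 0(s): 2
  start at 2(q): 1
sum over floor = 3

3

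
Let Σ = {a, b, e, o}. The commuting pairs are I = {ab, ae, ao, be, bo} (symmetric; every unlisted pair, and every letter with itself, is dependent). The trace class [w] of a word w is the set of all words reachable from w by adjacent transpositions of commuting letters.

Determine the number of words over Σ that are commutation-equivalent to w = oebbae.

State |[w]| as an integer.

60

piece 0:o — minimal
piece 1:e rests on {0:o}
piece 2:b — minimal
piece 3:b rests on {2:b}
piece 4:a — minimal
piece 5:e rests on {1:e}
minimal pieces: {0:o, 2:b, 4:a}
ways to finish when only these pieces remain (= sum over removing one remaining piece with nothing left below it):
  1 left: {3}→1  {4}→1  {5}→1
  2 left: {1,5}→1  {2,3}→1  {3,4}→2  {3,5}→2  {4,5}→2
  3 left: {0,1,5}→1  {1,3,5}→3  {1,4,5}→3  {2,3,4}→3  {2,3,5}→3  {3,4,5}→6
  4 left: {0,1,3,5}→4  {0,1,4,5}→4  {1,2,3,5}→6  {1,3,4,5}→12  {2,3,4,5}→12
  placing 0:o first → 30 extensions
  placing 2:b first → 20 extensions
  placing 4:a first → 10 extensions
total linear extensions = 60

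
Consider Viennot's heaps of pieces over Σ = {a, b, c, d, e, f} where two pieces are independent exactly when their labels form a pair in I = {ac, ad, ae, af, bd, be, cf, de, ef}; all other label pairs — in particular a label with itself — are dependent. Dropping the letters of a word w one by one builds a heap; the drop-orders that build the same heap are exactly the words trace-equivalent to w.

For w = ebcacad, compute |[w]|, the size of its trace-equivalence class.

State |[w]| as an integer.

25

drop 0:e onto floor
drop 1:b onto floor
drop 2:c onto {0:e, 1:b}
drop 3:a onto {1:b}
drop 4:c onto {2:c}
drop 5:a onto {3:a}
drop 6:d onto {4:c}
ground layer = {0:e, 1:b}
drop-orders for the pieces not yet dropped (sum over which currently-grounded one goes next):
  1 to go: {5} 1  {6} 1
  2 to go: {3,5} 1  {4,6} 1  {5,6} 2
  3 to go: {2,4,6} 1  {3,5,6} 3  {4,5,6} 3
  4 to go: {0,2,4,6} 1  {2,4,5,6} 4  {3,4,5,6} 6
  5 to go: {0,2,4,5,6} 5  {2,3,4,5,6} 10
  if 0:e drops first: 10 orders
  if 1:b drops first: 15 orders
heap linearizations: 25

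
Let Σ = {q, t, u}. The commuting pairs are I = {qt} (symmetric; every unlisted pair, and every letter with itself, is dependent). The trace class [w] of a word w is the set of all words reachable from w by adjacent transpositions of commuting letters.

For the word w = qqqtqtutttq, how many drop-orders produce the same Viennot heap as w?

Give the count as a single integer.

piece 0:q — minimal
piece 1:q rests on {0:q}
piece 2:q rests on {1:q}
piece 3:t — minimal
piece 4:q rests on {2:q}
piece 5:t rests on {3:t}
piece 6:u rests on {4:q, 5:t}
piece 7:t rests on {6:u}
piece 8:t rests on {7:t}
piece 9:t rests on {8:t}
piece 10:q rests on {6:u}
minimal pieces: {0:q, 3:t}
ways to finish when only these pieces remain (= sum over removing one remaining piece with nothing left below it):
  1 left: {9}→1  {10}→1
  2 left: {8,9}→1  {9,10}→2
  3 left: {7,8,9}→1  {8,9,10}→3
  4 left: {7,8,9,10}→4
  5 left: {6,7,8,9,10}→4
  6 left: {4,6,7,8,9,10}→4  {5,6,7,8,9,10}→4
  7 left: {2,4,6,7,8,9,10}→4  {3,5,6,7,8,9,10}→4  {4,5,6,7,8,9,10}→8
  8 left: {1,2,4,6,7,8,9,10}→4  {2,4,5,6,7,8,9,10}→12  {3,4,5,6,7,8,9,10}→12
  9 left: {0,1,2,4,6,7,8,9,10}→4  {1,2,4,5,6,7,8,9,10}→16  {2,3,4,5,6,7,8,9,10}→24
  placing 0:q first → 40 extensions
  placing 3:t first → 20 extensions
total linear extensions = 60

60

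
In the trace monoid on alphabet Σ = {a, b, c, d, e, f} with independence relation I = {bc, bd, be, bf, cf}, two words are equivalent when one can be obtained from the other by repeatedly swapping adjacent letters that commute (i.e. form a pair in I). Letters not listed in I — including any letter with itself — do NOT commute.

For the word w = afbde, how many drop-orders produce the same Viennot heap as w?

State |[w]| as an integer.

4

0(a) covers ∅
1(f) covers 0:a
2(b) covers 0:a
3(d) covers 1:f
4(e) covers 3:d
floor of heap: 0:a
completions by unplaced set U, small U first (add the entries for U minus each lowest piece of U):
  |U|=1: {2}:1  {4}:1
  |U|=2: {2,4}:2  {3,4}:1
  |U|=3: {1,3,4}:1  {2,3,4}:3
  start at 0(a): 4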